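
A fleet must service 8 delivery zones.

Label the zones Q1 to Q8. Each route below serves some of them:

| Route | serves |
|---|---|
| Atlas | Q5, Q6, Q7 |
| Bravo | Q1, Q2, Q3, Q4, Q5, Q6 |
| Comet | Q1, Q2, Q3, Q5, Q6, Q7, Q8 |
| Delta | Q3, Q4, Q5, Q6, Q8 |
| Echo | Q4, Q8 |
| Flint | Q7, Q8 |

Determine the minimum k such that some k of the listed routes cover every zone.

2

Bravo and Flint together: Bravo ∪ Flint = {Q1, Q2, Q3, Q4, Q5, Q6, Q7, Q8} — every zone is covered.
No single route has all 8 zones (the largest, Comet, has 7), so 2 is optimal.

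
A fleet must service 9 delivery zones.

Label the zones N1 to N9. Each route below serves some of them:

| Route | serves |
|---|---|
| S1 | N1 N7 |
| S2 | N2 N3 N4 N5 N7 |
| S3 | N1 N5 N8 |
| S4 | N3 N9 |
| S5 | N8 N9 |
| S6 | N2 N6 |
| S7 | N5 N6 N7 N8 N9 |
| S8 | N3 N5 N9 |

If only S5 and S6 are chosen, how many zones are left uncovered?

Union of S5, S6 = {N2, N6, N8, N9}.
Not covered: N1, N3, N4, N5, N7 — 5 zones.

5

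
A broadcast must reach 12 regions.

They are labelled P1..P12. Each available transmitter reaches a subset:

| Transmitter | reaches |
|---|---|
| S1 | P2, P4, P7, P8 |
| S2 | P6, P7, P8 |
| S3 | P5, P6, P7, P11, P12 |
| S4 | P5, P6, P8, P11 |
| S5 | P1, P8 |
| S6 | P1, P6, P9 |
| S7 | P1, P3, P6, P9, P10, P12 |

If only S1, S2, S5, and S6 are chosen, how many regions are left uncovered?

5

Union of S1, S2, S5, S6 = {P1, P2, P4, P6, P7, P8, P9}.
Not covered: P3, P5, P10, P11, P12 — 5 regions.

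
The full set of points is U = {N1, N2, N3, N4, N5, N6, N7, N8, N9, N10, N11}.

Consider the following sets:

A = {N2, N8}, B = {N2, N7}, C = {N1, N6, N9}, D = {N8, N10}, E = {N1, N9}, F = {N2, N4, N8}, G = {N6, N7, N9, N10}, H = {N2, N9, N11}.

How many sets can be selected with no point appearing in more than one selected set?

3

B, D, E are pairwise disjoint (B={N2,N7}; D={N8,N10}; E={N1,N9}).
Every remaining set overlaps one of these, and no 4 of the listed sets are pairwise disjoint, so 3 is the maximum.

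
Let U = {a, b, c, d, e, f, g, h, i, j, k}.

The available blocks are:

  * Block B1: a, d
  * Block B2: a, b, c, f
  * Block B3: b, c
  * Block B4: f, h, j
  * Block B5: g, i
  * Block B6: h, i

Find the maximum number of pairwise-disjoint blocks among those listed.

B1, B3, B4, B5 are pairwise disjoint (B1={a,d}; B3={b,c}; B4={f,h,j}; B5={g,i}).
Every remaining block overlaps one of these, and no 5 of the listed blocks are pairwise disjoint, so 4 is the maximum.

4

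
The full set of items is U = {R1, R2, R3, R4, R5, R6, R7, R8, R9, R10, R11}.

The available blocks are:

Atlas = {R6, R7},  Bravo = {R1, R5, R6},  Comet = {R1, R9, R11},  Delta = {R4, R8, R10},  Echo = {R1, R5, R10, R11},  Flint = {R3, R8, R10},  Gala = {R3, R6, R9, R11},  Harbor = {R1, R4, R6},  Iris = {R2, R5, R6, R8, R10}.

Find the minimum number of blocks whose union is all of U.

4

Atlas and Gala and Harbor and Iris together: Atlas ∪ Gala ∪ Harbor ∪ Iris = {R1, R2, R3, R4, R5, R6, R7, R8, R9, R10, R11} — every item is covered.
Only Atlas contains R7, so Atlas is forced; the remaining 9 items need at least 3 more blocks (each remaining block adds at most 4) — so at least 4 blocks are needed, and 4 is optimal.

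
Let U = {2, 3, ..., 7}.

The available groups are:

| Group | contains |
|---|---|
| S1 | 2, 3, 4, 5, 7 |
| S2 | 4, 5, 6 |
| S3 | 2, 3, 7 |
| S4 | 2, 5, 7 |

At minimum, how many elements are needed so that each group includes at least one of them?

The 2 elements {6, 7} hit every group.
The groups S2, S3 are pairwise disjoint, so any hitting set needs a separate element for each — at least 2. Hence 2 is optimal.

2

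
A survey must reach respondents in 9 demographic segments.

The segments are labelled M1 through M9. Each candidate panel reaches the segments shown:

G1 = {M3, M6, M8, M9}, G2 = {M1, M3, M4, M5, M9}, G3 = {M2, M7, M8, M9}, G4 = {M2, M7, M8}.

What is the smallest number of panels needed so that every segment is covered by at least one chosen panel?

G1 and G2 and G3 together: G1 ∪ G2 ∪ G3 = {M1, M2, M3, M4, M5, M6, M7, M8, M9} — every segment is covered.
Only G2 contains M1, so G2 is forced; the remaining 4 segments need at least 2 more panels (each remaining panel adds at most 3) — so at least 3 panels are needed, and 3 is optimal.

3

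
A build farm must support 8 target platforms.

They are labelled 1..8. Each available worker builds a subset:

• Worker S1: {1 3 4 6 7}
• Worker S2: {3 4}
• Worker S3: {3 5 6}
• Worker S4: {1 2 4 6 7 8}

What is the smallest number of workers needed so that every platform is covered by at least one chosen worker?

2

Take {S3, S4}. Their union is {1, 2, 3, 4, 5, 6, 7, 8}, which is all 8 platforms.
No single worker has all 8 platforms (the largest, S4, has 6), so 2 is optimal.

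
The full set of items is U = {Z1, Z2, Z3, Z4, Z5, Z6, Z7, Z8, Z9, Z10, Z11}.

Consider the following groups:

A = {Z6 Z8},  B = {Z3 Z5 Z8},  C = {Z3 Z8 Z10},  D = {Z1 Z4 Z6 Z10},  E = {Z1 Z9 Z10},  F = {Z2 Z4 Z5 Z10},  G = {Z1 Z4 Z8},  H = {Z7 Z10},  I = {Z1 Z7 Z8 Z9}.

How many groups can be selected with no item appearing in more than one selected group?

2

B, D are pairwise disjoint (B={Z3,Z5,Z8}; D={Z1,Z4,Z6,Z10}).
Every remaining group overlaps one of these, and no 3 of the listed groups are pairwise disjoint, so 2 is the maximum.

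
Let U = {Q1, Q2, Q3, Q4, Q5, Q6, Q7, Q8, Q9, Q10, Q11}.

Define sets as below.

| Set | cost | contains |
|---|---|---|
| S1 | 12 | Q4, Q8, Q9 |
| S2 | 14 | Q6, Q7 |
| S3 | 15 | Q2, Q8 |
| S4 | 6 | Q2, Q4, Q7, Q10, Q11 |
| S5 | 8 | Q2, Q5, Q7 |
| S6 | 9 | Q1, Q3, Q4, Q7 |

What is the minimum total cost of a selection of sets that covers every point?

49

S1, S2, S4, S5, S6 together cover every point (S1 ∪ S2 ∪ S4 ∪ S5 ∪ S6 = {Q1, Q2, Q3, Q4, Q5, Q6, Q7, Q8, Q9, Q10, Q11}); total cost 12 + 14 + 6 + 8 + 9 = 49.
No covering selection has total cost below 49.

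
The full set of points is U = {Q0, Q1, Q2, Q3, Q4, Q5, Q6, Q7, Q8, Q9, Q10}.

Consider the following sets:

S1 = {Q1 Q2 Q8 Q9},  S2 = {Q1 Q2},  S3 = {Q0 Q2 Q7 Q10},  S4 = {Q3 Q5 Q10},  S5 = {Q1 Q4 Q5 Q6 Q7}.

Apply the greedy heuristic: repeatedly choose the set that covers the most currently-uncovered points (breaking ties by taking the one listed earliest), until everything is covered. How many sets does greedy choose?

Greedy: pick S5 (covers 5 new) → pick S1 (covers 3 new) → pick S3 (covers 2 new) → pick S4 (covers 1 new). Total picks: 4.

4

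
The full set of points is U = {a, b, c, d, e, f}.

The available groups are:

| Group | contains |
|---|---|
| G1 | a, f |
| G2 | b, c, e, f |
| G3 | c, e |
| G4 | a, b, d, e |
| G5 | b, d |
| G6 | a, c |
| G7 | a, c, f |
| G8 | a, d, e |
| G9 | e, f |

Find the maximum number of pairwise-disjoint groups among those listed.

G1, G3, G5 are pairwise disjoint (G1={a,f}; G3={c,e}; G5={b,d}).
Every remaining group overlaps one of these, and no 4 of the listed groups are pairwise disjoint, so 3 is the maximum.

3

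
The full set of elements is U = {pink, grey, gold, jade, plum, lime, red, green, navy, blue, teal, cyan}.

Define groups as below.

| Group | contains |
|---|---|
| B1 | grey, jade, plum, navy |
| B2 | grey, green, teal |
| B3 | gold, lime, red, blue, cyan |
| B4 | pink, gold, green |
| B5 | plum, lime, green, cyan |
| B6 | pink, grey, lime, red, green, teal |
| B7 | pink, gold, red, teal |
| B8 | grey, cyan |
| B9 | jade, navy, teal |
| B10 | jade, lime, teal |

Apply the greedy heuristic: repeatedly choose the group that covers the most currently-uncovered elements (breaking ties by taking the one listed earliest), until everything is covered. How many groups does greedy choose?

Greedy: pick B6 (covers 6 new) → pick B1 (covers 3 new) → pick B3 (covers 3 new). Total picks: 3.

3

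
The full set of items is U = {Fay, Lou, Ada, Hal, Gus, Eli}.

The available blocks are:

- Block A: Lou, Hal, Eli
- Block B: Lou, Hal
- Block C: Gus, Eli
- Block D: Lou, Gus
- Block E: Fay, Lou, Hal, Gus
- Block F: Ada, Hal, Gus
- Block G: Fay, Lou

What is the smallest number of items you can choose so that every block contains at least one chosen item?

2

Take H = {Lou, Gus}. Each listed block contains at least one of these, so H is a hitting set of size 2.
The blocks B, C are pairwise disjoint, so any hitting set needs a separate item for each — at least 2. Hence 2 is optimal.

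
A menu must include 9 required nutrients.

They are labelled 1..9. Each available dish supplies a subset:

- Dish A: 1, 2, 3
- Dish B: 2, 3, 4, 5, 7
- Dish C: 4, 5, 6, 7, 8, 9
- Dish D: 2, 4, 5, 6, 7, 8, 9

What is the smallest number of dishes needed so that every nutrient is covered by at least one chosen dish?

2

A and D together: A ∪ D = {1, 2, 3, 4, 5, 6, 7, 8, 9} — every nutrient is covered.
No single dish has all 9 nutrients (the largest, D, has 7), so 2 is optimal.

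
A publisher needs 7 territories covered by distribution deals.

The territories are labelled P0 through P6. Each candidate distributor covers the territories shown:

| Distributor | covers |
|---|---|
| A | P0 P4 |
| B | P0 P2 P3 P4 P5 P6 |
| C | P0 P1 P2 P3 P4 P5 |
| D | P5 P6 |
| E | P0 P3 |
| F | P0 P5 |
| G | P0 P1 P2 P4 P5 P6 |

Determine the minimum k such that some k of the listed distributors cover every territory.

Take {B, C}. Their union is {P0, P1, P2, P3, P4, P5, P6}, which is all 7 territories.
No single distributor has all 7 territories (the largest, B, has 6), so 2 is optimal.

2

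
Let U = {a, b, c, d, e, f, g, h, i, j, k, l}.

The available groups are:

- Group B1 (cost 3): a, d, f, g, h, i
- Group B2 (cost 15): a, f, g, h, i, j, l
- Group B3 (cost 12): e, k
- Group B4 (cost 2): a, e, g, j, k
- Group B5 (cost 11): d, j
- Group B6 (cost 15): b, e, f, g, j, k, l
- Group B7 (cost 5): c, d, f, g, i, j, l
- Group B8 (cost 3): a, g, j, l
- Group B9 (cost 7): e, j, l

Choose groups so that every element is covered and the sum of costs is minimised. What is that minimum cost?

23

B1, B6, B7 together cover every element (B1 ∪ B6 ∪ B7 = {a, b, c, d, e, f, g, h, i, j, k, l}); total cost 3 + 15 + 5 = 23.
The greedy pick B4, B1, B7, B6 costs 25; no covering selection beats 23.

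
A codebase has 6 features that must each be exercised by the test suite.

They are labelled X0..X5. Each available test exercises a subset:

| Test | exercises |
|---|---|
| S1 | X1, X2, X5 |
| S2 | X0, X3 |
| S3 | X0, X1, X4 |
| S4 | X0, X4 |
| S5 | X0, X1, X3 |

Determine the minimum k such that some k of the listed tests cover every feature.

Take {S1, S2, S4}. Their union is {X0, X1, X2, X3, X4, X5}, which is all 6 features.
Only S1 contains X2, so S1 is forced; the remaining 3 features need at least 2 more tests (each remaining test adds at most 2) — so at least 3 tests are needed, and 3 is optimal.

3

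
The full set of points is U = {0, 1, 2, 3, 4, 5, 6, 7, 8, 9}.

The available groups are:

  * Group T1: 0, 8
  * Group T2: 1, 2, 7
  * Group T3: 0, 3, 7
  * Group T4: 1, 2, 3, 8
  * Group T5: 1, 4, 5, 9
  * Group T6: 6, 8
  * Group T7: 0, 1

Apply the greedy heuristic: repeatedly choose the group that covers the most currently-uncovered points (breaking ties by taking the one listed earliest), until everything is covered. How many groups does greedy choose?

4

Greedy: pick T4 (covers 4 new) → pick T5 (covers 3 new) → pick T3 (covers 2 new) → pick T6 (covers 1 new). Total picks: 4.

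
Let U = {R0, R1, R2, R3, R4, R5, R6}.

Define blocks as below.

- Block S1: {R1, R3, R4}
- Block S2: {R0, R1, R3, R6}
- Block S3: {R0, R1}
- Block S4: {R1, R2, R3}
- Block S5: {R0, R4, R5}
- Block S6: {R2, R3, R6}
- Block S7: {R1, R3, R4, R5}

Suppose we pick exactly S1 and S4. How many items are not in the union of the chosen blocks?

Union of S1, S4 = {R1, R2, R3, R4}.
Not covered: R0, R5, R6 — 3 items.

3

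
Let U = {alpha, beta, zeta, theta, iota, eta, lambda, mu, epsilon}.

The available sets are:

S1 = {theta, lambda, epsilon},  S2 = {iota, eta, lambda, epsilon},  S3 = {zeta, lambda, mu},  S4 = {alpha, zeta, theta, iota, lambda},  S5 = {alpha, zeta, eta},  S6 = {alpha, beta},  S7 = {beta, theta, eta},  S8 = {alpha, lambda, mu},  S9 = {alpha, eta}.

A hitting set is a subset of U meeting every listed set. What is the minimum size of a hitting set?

Take H = {alpha, beta, lambda}. Each listed set contains at least one of these, so H is a hitting set of size 3.
No choice of 2 points meets every set, so 3 is the minimum.

3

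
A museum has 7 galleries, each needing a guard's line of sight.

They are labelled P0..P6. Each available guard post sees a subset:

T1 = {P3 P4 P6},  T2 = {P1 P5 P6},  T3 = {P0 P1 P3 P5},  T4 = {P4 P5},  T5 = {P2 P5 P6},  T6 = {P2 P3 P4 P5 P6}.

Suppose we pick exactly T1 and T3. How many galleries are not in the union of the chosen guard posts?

1

Union of T1, T3 = {P0, P1, P3, P4, P5, P6}.
Not covered: P2 — 1 gallery.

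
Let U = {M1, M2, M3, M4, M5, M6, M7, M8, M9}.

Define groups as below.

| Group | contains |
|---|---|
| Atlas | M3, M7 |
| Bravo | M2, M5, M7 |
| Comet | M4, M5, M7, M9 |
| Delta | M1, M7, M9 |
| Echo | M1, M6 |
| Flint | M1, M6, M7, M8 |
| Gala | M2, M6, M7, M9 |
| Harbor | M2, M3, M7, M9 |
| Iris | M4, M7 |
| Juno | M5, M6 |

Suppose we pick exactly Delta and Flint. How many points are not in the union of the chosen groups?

4

Union of Delta, Flint = {M1, M6, M7, M8, M9}.
Not covered: M2, M3, M4, M5 — 4 points.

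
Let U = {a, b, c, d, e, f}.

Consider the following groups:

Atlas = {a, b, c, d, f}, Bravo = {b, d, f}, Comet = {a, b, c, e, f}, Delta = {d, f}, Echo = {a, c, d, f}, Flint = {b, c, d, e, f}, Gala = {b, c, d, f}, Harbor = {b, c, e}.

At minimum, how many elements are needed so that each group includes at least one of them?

Take H = {c, f}. Each listed group contains at least one of these, so H is a hitting set of size 2.
The groups Delta, Harbor are pairwise disjoint, so any hitting set needs a separate element for each — at least 2. Hence 2 is optimal.

2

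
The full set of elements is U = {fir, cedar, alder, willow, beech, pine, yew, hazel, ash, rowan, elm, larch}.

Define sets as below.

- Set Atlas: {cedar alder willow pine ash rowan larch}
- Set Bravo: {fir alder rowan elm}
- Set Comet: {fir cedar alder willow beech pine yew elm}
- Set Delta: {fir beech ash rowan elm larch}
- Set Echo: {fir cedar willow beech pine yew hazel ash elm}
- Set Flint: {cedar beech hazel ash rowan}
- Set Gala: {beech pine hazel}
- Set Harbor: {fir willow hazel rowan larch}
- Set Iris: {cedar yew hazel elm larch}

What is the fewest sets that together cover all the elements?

2

Atlas and Echo together: Atlas ∪ Echo = {fir, cedar, alder, willow, beech, pine, yew, hazel, ash, rowan, elm, larch} — every element is covered.
No single set has all 12 elements (the largest, Echo, has 9), so 2 is optimal.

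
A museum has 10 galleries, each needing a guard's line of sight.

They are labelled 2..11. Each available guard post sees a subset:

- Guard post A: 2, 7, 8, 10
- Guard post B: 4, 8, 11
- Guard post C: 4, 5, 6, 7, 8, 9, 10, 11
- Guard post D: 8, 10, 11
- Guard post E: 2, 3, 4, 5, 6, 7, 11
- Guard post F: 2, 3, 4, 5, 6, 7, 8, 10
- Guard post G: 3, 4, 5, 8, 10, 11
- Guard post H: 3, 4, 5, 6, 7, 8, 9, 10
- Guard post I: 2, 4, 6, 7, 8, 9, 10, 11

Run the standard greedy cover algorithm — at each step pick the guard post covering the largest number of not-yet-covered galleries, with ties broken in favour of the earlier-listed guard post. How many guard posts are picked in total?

2

Greedy: pick C (covers 8 new) → pick E (covers 2 new). Total picks: 2.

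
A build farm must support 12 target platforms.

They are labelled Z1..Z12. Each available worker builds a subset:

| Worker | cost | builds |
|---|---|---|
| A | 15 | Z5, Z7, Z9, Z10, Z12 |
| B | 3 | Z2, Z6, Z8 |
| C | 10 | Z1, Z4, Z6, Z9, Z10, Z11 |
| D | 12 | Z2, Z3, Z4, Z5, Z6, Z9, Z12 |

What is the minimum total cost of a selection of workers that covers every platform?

40

A, B, C, D together cover every platform (A ∪ B ∪ C ∪ D = {Z1, Z2, Z3, Z4, Z5, Z6, Z7, Z8, Z9, Z10, Z11, Z12}); total cost 15 + 3 + 10 + 12 = 40.
No covering selection has total cost below 40.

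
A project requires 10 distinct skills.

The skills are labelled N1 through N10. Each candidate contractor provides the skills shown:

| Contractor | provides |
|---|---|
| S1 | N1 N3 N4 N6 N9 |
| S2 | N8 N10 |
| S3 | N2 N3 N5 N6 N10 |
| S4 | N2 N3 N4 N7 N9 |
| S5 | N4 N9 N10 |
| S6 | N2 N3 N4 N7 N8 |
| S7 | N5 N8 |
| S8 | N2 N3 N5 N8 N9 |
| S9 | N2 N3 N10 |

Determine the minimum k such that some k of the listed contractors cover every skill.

3

Take {S1, S3, S6}. Their union is {N1, N2, N3, N4, N5, N6, N7, N8, N9, N10}, which is all 10 skills.
Only S1 contains N1, so S1 is forced; the remaining 5 skills need at least 2 more contractors (each remaining contractor adds at most 3) — so at least 3 contractors are needed, and 3 is optimal.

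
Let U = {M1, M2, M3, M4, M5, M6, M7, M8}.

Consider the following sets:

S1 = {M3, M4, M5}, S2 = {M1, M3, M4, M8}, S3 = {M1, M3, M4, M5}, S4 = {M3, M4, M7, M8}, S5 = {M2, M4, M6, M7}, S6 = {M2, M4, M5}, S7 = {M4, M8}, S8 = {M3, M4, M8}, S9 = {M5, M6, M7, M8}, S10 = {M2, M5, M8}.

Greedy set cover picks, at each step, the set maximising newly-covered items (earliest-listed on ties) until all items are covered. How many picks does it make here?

Greedy: pick S2 (covers 4 new) → pick S5 (covers 3 new) → pick S1 (covers 1 new). Total picks: 3.

3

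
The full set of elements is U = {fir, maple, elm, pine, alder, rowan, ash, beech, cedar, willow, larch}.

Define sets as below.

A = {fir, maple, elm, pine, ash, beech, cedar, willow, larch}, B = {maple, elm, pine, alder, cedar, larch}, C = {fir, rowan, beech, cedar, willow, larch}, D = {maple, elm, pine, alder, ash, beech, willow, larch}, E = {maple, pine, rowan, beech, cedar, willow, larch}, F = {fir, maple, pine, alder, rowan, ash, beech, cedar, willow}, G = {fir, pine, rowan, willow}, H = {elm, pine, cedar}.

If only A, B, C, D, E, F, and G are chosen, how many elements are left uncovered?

Union of A, B, C, D, E, F, G = {fir, maple, elm, pine, alder, rowan, ash, beech, cedar, willow, larch} — that's every element, so 0 are uncovered.

0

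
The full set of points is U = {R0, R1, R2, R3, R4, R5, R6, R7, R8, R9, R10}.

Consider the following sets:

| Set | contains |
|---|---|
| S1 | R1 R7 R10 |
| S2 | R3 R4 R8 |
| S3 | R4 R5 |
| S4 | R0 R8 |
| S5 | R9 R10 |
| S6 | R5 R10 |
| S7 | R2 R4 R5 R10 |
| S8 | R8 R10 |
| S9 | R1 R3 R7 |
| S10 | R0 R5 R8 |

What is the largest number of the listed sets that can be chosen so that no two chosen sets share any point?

S3, S4, S5, S9 are pairwise disjoint (S3={R4,R5}; S4={R0,R8}; S5={R9,R10}; S9={R1,R3,R7}).
Every remaining set overlaps one of these, and no 5 of the listed sets are pairwise disjoint, so 4 is the maximum.

4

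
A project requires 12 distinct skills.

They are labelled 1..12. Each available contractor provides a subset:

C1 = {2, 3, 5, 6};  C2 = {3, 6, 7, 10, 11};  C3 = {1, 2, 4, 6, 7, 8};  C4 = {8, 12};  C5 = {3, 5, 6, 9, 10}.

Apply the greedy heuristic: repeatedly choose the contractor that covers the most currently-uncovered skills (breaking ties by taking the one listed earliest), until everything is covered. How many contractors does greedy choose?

4

Greedy: pick C3 (covers 6 new) → pick C5 (covers 4 new) → pick C2 (covers 1 new) → pick C4 (covers 1 new). Total picks: 4.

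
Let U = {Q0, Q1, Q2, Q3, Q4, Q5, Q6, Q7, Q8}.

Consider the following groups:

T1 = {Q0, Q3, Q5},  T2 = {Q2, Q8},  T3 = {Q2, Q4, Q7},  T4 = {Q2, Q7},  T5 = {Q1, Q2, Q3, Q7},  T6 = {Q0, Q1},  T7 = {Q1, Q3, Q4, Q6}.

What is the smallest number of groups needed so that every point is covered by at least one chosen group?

T1 and T2 and T5 and T7 together: T1 ∪ T2 ∪ T5 ∪ T7 = {Q0, Q1, Q2, Q3, Q4, Q5, Q6, Q7, Q8} — every point is covered.
Only T7 contains Q6, so T7 is forced; the remaining 5 points need at least 3 more groups (each remaining group adds at most 2) — so at least 4 groups are needed, and 4 is optimal.

4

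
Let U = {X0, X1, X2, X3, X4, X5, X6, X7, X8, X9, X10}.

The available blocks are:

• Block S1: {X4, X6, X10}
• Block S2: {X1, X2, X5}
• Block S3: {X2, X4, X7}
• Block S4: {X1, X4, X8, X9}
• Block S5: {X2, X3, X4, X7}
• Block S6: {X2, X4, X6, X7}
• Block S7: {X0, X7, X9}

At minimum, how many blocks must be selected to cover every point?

5

S1 and S2 and S4 and S5 and S7 together: S1 ∪ S2 ∪ S4 ∪ S5 ∪ S7 = {X0, X1, X2, X3, X4, X5, X6, X7, X8, X9, X10} — every point is covered.
No 4 of the 7 blocks cover everything (all 35 combinations miss at least one point), so 5 is optimal.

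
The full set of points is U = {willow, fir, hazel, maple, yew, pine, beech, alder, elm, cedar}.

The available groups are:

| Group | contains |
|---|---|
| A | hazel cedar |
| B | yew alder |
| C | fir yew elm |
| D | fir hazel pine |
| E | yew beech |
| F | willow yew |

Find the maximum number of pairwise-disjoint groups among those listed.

2

D, E are pairwise disjoint (D={fir,hazel,pine}; E={yew,beech}).
Every remaining group overlaps one of these, and no 3 of the listed groups are pairwise disjoint, so 2 is the maximum.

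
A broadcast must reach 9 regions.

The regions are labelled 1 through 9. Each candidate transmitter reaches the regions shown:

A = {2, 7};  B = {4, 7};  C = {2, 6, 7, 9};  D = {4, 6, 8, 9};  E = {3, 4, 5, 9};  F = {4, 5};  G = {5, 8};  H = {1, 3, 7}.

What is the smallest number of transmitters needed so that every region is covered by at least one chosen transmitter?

4

Take {B, C, G, H}. Their union is {1, 2, 3, 4, 5, 6, 7, 8, 9}, which is all 9 regions.
No 3 of the 8 transmitters cover everything (all 56 combinations miss at least one region), so 4 is optimal.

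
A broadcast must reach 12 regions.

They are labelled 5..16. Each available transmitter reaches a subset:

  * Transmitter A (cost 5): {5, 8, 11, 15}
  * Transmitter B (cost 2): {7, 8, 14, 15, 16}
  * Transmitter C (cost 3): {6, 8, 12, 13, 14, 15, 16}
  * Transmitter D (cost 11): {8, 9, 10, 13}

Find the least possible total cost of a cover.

21

A, B, C, D together cover every region (A ∪ B ∪ C ∪ D = {5, 6, 7, 8, 9, 10, 11, 12, 13, 14, 15, 16}); total cost 5 + 2 + 3 + 11 = 21.
No covering selection has total cost below 21.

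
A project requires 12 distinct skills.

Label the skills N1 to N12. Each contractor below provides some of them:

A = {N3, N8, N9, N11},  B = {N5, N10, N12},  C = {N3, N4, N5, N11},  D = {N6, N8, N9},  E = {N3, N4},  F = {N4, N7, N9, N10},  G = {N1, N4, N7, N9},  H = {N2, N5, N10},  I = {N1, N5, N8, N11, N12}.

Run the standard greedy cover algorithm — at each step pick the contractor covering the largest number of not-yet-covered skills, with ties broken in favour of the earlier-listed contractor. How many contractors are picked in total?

5

Greedy: pick I (covers 5 new) → pick F (covers 4 new) → pick A (covers 1 new) → pick D (covers 1 new) → pick H (covers 1 new). Total picks: 5.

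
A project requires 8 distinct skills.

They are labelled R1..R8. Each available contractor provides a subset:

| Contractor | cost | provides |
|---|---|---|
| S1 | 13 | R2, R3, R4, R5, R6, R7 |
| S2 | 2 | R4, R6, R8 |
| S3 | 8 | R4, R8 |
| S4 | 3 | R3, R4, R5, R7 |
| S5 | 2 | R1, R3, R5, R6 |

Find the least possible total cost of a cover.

S1, S2, S5 together cover every skill (S1 ∪ S2 ∪ S5 = {R1, R2, R3, R4, R5, R6, R7, R8}); total cost 13 + 2 + 2 = 17.
The greedy pick S5, S2, S4, S1 costs 20; no covering selection beats 17.

17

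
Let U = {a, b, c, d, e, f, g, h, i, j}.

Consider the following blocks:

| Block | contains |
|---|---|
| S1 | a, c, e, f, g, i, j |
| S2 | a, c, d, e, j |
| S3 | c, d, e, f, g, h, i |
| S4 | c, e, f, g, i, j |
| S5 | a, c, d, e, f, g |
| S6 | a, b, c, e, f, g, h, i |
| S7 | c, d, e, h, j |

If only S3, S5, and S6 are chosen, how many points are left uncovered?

Union of S3, S5, S6 = {a, b, c, d, e, f, g, h, i}.
Not covered: j — 1 point.

1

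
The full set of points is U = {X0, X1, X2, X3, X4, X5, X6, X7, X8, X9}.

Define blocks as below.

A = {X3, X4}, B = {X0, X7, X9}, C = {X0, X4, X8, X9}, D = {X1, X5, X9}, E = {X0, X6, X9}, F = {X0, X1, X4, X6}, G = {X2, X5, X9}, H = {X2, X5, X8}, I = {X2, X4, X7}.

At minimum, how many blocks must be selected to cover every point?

A, B, F, and H cover everything between them: the union {X0, X1, X2, X3, X4, X5, X6, X7, X8, X9} is all of U.
Only A contains X3, so A is forced; the remaining 8 points need at least 3 more blocks (each remaining block adds at most 3) — so at least 4 blocks are needed, and 4 is optimal.

4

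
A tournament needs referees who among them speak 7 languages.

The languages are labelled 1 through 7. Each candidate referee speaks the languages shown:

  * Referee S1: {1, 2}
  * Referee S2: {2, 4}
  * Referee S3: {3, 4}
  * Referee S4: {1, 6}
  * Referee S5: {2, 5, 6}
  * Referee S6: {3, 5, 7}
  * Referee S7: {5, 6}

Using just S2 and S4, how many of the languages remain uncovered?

Union of S2, S4 = {1, 2, 4, 6}.
Not covered: 3, 5, 7 — 3 languages.

3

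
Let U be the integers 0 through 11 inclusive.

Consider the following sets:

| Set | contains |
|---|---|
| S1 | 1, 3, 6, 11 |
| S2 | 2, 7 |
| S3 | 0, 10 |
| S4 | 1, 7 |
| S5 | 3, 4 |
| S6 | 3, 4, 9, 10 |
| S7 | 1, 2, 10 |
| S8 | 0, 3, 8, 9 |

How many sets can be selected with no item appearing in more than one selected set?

3

S3, S4, S5 are pairwise disjoint (S3={0,10}; S4={1,7}; S5={3,4}).
Every remaining set overlaps one of these, and no 4 of the listed sets are pairwise disjoint, so 3 is the maximum.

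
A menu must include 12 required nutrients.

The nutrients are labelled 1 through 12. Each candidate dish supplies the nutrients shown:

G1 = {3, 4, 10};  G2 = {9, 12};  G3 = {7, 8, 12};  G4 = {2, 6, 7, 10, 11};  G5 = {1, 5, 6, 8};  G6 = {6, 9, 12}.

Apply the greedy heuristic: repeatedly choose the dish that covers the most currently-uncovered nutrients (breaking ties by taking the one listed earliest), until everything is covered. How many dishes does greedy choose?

Greedy: pick G4 (covers 5 new) → pick G5 (covers 3 new) → pick G1 (covers 2 new) → pick G2 (covers 2 new). Total picks: 4.

4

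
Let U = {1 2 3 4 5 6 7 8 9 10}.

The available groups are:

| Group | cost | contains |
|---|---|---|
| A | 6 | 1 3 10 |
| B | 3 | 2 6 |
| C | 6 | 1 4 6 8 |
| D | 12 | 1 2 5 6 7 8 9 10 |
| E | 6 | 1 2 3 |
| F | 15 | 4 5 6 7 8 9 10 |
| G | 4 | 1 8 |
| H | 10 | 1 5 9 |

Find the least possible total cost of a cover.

21

E, F together cover every element (E ∪ F = {1, 2, 3, 4, 5, 6, 7, 8, 9, 10}); total cost 6 + 15 = 21.
The greedy pick B, A, C, D costs 27; no covering selection beats 21.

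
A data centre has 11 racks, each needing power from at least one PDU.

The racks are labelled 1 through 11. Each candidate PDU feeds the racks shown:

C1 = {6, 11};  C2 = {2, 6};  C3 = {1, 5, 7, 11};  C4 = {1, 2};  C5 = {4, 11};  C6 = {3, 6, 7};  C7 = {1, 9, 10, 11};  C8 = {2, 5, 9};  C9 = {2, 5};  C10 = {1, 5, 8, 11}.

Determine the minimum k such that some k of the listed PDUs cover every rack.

C2 and C5 and C6 and C7 and C10 together: C2 ∪ C5 ∪ C6 ∪ C7 ∪ C10 = {1, 2, 3, 4, 5, 6, 7, 8, 9, 10, 11} — every rack is covered.
No 4 of the 10 PDUs cover everything (all 210 combinations miss at least one rack), so 5 is optimal.

5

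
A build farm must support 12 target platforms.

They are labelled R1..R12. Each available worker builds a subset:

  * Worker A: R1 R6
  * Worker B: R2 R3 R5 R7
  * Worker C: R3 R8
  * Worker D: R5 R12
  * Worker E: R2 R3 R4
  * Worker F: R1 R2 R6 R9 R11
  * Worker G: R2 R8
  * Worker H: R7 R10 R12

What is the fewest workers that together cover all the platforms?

C and D and E and F and H together: C ∪ D ∪ E ∪ F ∪ H = {R1, R2, R3, R4, R5, R6, R7, R8, R9, R10, R11, R12} — every platform is covered.
No 4 of the 8 workers cover everything (all 70 combinations miss at least one platform), so 5 is optimal.

5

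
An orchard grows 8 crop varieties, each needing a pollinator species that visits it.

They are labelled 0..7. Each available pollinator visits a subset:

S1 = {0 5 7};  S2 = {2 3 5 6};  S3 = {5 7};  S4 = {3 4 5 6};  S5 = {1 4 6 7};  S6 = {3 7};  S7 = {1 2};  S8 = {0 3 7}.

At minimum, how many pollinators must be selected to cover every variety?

Take {S4, S7, S8}. Their union is {0, 1, 2, 3, 4, 5, 6, 7}, which is all 8 varieties.
No 2 of the 8 pollinators cover everything (all 28 combinations miss at least one variety), so 3 is optimal.

3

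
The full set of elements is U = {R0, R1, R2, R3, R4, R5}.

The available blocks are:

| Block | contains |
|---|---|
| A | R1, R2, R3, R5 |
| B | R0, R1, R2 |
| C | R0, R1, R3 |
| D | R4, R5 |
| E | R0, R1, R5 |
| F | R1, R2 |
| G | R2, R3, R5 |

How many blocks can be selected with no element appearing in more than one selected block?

C, D are pairwise disjoint (C={R0,R1,R3}; D={R4,R5}).
Every remaining block overlaps one of these, and no 3 of the listed blocks are pairwise disjoint, so 2 is the maximum.

2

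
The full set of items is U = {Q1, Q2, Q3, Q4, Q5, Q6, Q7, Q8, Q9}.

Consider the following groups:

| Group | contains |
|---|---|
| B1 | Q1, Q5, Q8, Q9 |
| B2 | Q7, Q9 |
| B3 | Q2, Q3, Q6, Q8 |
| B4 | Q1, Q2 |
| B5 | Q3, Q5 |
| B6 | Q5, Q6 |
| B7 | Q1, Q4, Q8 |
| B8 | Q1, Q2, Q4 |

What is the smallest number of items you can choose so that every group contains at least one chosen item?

4

The 4 items {Q1, Q3, Q6, Q9} hit every group.
No choice of 3 items meets every group, so 4 is the minimum.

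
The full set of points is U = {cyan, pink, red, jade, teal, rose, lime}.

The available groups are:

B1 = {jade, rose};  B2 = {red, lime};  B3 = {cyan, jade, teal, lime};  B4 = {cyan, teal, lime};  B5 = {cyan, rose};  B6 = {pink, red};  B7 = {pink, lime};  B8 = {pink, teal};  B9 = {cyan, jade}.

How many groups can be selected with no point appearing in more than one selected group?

B2, B5, B8 are pairwise disjoint (B2={red,lime}; B5={cyan,rose}; B8={pink,teal}).
Every remaining group overlaps one of these, and no 4 of the listed groups are pairwise disjoint, so 3 is the maximum.

3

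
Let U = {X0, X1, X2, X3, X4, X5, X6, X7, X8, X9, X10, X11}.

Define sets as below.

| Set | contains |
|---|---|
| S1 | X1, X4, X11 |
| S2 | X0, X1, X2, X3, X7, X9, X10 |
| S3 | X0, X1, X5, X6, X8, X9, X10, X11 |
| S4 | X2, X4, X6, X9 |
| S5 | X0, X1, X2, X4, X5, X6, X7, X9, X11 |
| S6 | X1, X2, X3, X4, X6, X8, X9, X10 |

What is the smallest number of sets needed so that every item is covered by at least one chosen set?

2

S5 and S6 together: S5 ∪ S6 = {X0, X1, X2, X3, X4, X5, X6, X7, X8, X9, X10, X11} — every item is covered.
No single set has all 12 items (the largest, S5, has 9), so 2 is optimal.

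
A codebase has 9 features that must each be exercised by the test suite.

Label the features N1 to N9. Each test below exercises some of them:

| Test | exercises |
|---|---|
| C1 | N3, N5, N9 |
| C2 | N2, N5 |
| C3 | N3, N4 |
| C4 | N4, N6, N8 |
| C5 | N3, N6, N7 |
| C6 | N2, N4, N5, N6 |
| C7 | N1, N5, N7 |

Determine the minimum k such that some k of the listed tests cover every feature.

4

C1 and C4 and C6 and C7 together: C1 ∪ C4 ∪ C6 ∪ C7 = {N1, N2, N3, N4, N5, N6, N7, N8, N9} — every feature is covered.
No 3 of the 7 tests cover everything (all 35 combinations miss at least one feature), so 4 is optimal.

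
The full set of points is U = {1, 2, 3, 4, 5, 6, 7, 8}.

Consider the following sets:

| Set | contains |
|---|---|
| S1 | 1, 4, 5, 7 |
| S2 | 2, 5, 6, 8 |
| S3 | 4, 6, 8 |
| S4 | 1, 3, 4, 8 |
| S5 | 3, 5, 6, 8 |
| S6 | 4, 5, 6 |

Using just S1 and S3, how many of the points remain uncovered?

2

Union of S1, S3 = {1, 4, 5, 6, 7, 8}.
Not covered: 2, 3 — 2 points.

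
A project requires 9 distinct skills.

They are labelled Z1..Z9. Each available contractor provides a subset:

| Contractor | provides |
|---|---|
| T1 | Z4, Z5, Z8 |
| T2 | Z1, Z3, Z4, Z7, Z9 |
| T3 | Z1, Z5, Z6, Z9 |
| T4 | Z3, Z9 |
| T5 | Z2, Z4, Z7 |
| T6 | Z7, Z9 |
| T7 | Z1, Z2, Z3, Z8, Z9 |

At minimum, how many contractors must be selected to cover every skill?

3

T2 and T3 and T7 together: T2 ∪ T3 ∪ T7 = {Z1, Z2, Z3, Z4, Z5, Z6, Z7, Z8, Z9} — every skill is covered.
Only T3 contains Z6, so T3 is forced; the remaining 5 skills need at least 2 more contractors (each remaining contractor adds at most 3) — so at least 3 contractors are needed, and 3 is optimal.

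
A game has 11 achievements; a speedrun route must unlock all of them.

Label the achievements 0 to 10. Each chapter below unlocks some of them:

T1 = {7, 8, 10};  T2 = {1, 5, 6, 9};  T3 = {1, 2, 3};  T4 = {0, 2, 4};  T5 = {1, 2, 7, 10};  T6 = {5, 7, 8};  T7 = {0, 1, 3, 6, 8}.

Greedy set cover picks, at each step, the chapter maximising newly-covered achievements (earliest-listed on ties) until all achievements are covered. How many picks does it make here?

Greedy: pick T7 (covers 5 new) → pick T5 (covers 3 new) → pick T2 (covers 2 new) → pick T4 (covers 1 new). Total picks: 4.

4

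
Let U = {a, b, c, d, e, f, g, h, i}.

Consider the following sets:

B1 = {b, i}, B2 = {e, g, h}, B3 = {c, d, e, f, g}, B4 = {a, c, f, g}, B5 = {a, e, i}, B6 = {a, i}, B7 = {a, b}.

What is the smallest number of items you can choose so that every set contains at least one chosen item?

T = {b, g, i} meets every set (each contains at least one member of T), and |T| = 3.
No choice of 2 items meets every set, so 3 is the minimum.

3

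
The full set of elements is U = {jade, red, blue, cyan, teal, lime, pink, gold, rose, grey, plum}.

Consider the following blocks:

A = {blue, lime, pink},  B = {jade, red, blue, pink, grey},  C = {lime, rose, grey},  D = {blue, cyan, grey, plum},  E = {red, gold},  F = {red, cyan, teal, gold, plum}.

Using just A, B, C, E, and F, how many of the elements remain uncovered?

0

Union of A, B, C, E, F = {jade, red, blue, cyan, teal, lime, pink, gold, rose, grey, plum} — that's every element, so 0 are uncovered.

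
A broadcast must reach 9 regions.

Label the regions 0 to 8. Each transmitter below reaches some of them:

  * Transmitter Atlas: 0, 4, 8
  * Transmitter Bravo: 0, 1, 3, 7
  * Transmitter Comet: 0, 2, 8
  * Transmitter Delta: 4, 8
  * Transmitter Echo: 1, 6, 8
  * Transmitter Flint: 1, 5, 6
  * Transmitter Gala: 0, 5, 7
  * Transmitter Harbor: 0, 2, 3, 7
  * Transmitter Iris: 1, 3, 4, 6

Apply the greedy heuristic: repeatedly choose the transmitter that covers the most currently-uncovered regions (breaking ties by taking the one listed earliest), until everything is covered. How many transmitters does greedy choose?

Greedy: pick Bravo (covers 4 new) → pick Atlas (covers 2 new) → pick Flint (covers 2 new) → pick Comet (covers 1 new). Total picks: 4.
(The true minimum cover uses only 3 transmitters, so greedy is not optimal here.)

4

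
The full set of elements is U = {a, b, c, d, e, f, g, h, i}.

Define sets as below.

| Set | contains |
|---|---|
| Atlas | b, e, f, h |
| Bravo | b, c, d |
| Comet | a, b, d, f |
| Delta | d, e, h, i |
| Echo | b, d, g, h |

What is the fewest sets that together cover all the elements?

Bravo, Comet, Delta, and Echo cover everything between them: the union {a, b, c, d, e, f, g, h, i} is all of U.
Only Echo contains g, so Echo is forced; the remaining 5 elements need at least 3 more sets (each remaining set adds at most 2) — so at least 4 sets are needed, and 4 is optimal.

4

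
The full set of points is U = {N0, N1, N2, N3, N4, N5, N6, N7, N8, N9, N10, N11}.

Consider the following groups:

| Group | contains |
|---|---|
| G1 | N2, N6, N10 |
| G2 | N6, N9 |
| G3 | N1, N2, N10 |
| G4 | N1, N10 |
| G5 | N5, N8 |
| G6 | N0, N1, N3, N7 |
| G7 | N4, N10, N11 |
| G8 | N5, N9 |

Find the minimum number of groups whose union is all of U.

5

G1 and G5 and G6 and G7 and G8 together: G1 ∪ G5 ∪ G6 ∪ G7 ∪ G8 = {N0, N1, N2, N3, N4, N5, N6, N7, N8, N9, N10, N11} — every point is covered.
No 4 of the 8 groups cover everything (all 70 combinations miss at least one point), so 5 is optimal.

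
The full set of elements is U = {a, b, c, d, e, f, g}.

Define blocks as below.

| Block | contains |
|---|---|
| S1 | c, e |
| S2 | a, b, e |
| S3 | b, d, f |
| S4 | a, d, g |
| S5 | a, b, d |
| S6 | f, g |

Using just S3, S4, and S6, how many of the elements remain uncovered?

Union of S3, S4, S6 = {a, b, d, f, g}.
Not covered: c, e — 2 elements.

2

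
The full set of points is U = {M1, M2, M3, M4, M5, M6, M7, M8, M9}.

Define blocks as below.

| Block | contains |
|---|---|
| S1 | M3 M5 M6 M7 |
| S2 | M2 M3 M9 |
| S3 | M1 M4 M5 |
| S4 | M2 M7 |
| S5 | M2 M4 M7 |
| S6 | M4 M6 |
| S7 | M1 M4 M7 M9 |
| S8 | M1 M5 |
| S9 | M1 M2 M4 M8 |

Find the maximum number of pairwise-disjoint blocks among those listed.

S4, S6, S8 are pairwise disjoint (S4={M2,M7}; S6={M4,M6}; S8={M1,M5}).
Every remaining block overlaps one of these, and no 4 of the listed blocks are pairwise disjoint, so 3 is the maximum.

3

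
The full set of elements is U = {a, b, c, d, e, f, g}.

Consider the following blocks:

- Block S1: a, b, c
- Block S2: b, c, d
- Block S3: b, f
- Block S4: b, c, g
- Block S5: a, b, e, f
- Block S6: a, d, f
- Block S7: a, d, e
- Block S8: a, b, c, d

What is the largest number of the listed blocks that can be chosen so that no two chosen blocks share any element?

S3, S7 are pairwise disjoint (S3={b,f}; S7={a,d,e}).
Every remaining block overlaps one of these, and no 3 of the listed blocks are pairwise disjoint, so 2 is the maximum.

2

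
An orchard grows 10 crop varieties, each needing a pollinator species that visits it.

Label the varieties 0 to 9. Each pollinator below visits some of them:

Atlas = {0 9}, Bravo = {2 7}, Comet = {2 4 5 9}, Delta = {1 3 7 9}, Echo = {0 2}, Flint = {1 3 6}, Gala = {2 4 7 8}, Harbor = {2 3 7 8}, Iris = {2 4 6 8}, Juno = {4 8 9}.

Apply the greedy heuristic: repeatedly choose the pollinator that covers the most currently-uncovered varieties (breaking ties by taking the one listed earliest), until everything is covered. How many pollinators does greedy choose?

4

Greedy: pick Comet (covers 4 new) → pick Delta (covers 3 new) → pick Iris (covers 2 new) → pick Atlas (covers 1 new). Total picks: 4.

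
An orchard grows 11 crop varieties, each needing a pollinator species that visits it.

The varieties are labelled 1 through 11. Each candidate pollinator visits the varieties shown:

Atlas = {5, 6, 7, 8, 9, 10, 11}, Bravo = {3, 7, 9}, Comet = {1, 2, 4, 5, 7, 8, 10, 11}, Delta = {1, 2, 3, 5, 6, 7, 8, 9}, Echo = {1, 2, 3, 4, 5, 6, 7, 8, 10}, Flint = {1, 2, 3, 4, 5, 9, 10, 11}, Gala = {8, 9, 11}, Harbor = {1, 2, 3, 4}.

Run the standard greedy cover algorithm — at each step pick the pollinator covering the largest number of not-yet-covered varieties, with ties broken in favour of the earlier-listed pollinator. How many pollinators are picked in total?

Greedy: pick Echo (covers 9 new) → pick Atlas (covers 2 new). Total picks: 2.

2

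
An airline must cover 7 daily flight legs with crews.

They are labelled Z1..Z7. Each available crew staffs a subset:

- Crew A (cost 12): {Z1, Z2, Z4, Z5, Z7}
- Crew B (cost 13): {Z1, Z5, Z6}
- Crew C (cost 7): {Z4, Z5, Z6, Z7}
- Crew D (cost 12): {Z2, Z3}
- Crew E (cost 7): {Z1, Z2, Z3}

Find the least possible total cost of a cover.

C, E together cover every leg (C ∪ E = {Z1, Z2, Z3, Z4, Z5, Z6, Z7}); total cost 7 + 7 = 14.
No covering selection has total cost below 14.

14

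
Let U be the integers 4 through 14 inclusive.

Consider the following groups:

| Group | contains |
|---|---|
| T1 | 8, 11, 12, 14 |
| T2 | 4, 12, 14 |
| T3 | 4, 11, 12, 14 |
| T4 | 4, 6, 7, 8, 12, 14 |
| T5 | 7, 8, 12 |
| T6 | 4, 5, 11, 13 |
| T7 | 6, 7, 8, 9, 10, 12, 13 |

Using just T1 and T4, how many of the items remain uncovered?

4

Union of T1, T4 = {4, 6, 7, 8, 11, 12, 14}.
Not covered: 5, 9, 10, 13 — 4 items.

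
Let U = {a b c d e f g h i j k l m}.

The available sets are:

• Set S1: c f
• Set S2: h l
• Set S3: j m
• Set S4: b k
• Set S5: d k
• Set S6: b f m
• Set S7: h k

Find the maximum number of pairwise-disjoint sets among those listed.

S1, S2, S3, S4 are pairwise disjoint (S1={c,f}; S2={h,l}; S3={j,m}; S4={b,k}).
Every remaining set overlaps one of these, and no 5 of the listed sets are pairwise disjoint, so 4 is the maximum.

4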